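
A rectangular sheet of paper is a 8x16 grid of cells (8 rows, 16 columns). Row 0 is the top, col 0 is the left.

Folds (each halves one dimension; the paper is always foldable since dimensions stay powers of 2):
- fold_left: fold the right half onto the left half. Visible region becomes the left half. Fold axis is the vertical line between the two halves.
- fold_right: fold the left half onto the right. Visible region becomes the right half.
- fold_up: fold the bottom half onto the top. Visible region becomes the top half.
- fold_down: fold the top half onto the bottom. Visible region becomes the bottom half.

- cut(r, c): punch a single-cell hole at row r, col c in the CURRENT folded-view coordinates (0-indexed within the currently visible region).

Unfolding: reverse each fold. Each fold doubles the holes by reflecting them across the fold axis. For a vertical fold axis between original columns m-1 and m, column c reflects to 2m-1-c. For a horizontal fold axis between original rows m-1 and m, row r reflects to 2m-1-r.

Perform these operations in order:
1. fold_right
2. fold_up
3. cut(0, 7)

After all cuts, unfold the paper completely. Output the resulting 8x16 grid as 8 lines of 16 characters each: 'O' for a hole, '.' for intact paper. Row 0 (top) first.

Answer: O..............O
................
................
................
................
................
................
O..............O

Derivation:
Op 1 fold_right: fold axis v@8; visible region now rows[0,8) x cols[8,16) = 8x8
Op 2 fold_up: fold axis h@4; visible region now rows[0,4) x cols[8,16) = 4x8
Op 3 cut(0, 7): punch at orig (0,15); cuts so far [(0, 15)]; region rows[0,4) x cols[8,16) = 4x8
Unfold 1 (reflect across h@4): 2 holes -> [(0, 15), (7, 15)]
Unfold 2 (reflect across v@8): 4 holes -> [(0, 0), (0, 15), (7, 0), (7, 15)]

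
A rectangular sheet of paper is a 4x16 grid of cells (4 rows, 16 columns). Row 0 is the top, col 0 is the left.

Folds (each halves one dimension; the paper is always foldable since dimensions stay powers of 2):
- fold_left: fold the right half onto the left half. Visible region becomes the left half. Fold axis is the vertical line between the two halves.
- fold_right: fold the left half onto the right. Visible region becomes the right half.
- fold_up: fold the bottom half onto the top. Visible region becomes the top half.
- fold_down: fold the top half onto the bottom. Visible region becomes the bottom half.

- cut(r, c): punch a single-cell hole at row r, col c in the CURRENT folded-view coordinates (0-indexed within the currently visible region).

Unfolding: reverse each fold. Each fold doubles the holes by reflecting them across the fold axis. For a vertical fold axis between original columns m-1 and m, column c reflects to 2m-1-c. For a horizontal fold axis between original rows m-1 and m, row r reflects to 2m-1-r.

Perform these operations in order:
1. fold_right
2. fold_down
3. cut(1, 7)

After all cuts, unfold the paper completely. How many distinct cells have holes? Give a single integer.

Op 1 fold_right: fold axis v@8; visible region now rows[0,4) x cols[8,16) = 4x8
Op 2 fold_down: fold axis h@2; visible region now rows[2,4) x cols[8,16) = 2x8
Op 3 cut(1, 7): punch at orig (3,15); cuts so far [(3, 15)]; region rows[2,4) x cols[8,16) = 2x8
Unfold 1 (reflect across h@2): 2 holes -> [(0, 15), (3, 15)]
Unfold 2 (reflect across v@8): 4 holes -> [(0, 0), (0, 15), (3, 0), (3, 15)]

Answer: 4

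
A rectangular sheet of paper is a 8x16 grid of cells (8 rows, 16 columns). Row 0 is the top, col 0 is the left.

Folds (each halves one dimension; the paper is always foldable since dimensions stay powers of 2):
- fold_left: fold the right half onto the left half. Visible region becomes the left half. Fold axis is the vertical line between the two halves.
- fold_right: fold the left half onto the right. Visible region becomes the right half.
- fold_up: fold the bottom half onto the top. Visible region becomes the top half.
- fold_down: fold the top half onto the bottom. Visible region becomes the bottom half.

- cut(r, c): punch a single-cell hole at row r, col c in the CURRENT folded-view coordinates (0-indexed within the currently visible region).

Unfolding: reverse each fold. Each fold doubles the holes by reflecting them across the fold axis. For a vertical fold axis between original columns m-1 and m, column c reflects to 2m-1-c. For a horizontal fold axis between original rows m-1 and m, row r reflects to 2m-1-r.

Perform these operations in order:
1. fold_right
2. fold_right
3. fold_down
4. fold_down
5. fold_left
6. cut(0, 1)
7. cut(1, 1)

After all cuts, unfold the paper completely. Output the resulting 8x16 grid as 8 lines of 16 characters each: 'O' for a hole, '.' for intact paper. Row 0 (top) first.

Op 1 fold_right: fold axis v@8; visible region now rows[0,8) x cols[8,16) = 8x8
Op 2 fold_right: fold axis v@12; visible region now rows[0,8) x cols[12,16) = 8x4
Op 3 fold_down: fold axis h@4; visible region now rows[4,8) x cols[12,16) = 4x4
Op 4 fold_down: fold axis h@6; visible region now rows[6,8) x cols[12,16) = 2x4
Op 5 fold_left: fold axis v@14; visible region now rows[6,8) x cols[12,14) = 2x2
Op 6 cut(0, 1): punch at orig (6,13); cuts so far [(6, 13)]; region rows[6,8) x cols[12,14) = 2x2
Op 7 cut(1, 1): punch at orig (7,13); cuts so far [(6, 13), (7, 13)]; region rows[6,8) x cols[12,14) = 2x2
Unfold 1 (reflect across v@14): 4 holes -> [(6, 13), (6, 14), (7, 13), (7, 14)]
Unfold 2 (reflect across h@6): 8 holes -> [(4, 13), (4, 14), (5, 13), (5, 14), (6, 13), (6, 14), (7, 13), (7, 14)]
Unfold 3 (reflect across h@4): 16 holes -> [(0, 13), (0, 14), (1, 13), (1, 14), (2, 13), (2, 14), (3, 13), (3, 14), (4, 13), (4, 14), (5, 13), (5, 14), (6, 13), (6, 14), (7, 13), (7, 14)]
Unfold 4 (reflect across v@12): 32 holes -> [(0, 9), (0, 10), (0, 13), (0, 14), (1, 9), (1, 10), (1, 13), (1, 14), (2, 9), (2, 10), (2, 13), (2, 14), (3, 9), (3, 10), (3, 13), (3, 14), (4, 9), (4, 10), (4, 13), (4, 14), (5, 9), (5, 10), (5, 13), (5, 14), (6, 9), (6, 10), (6, 13), (6, 14), (7, 9), (7, 10), (7, 13), (7, 14)]
Unfold 5 (reflect across v@8): 64 holes -> [(0, 1), (0, 2), (0, 5), (0, 6), (0, 9), (0, 10), (0, 13), (0, 14), (1, 1), (1, 2), (1, 5), (1, 6), (1, 9), (1, 10), (1, 13), (1, 14), (2, 1), (2, 2), (2, 5), (2, 6), (2, 9), (2, 10), (2, 13), (2, 14), (3, 1), (3, 2), (3, 5), (3, 6), (3, 9), (3, 10), (3, 13), (3, 14), (4, 1), (4, 2), (4, 5), (4, 6), (4, 9), (4, 10), (4, 13), (4, 14), (5, 1), (5, 2), (5, 5), (5, 6), (5, 9), (5, 10), (5, 13), (5, 14), (6, 1), (6, 2), (6, 5), (6, 6), (6, 9), (6, 10), (6, 13), (6, 14), (7, 1), (7, 2), (7, 5), (7, 6), (7, 9), (7, 10), (7, 13), (7, 14)]

Answer: .OO..OO..OO..OO.
.OO..OO..OO..OO.
.OO..OO..OO..OO.
.OO..OO..OO..OO.
.OO..OO..OO..OO.
.OO..OO..OO..OO.
.OO..OO..OO..OO.
.OO..OO..OO..OO.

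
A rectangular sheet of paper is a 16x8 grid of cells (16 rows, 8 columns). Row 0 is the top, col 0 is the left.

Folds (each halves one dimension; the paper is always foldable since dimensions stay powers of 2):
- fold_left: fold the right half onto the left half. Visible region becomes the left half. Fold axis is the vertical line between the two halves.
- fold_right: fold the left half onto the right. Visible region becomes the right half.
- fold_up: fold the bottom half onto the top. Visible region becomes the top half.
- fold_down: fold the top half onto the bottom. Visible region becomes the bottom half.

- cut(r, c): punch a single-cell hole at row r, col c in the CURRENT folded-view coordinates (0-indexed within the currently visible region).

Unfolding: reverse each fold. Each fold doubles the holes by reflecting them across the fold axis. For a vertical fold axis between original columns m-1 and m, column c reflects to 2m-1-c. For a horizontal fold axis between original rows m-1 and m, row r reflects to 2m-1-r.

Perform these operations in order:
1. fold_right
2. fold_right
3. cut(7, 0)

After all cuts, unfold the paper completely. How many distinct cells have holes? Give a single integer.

Op 1 fold_right: fold axis v@4; visible region now rows[0,16) x cols[4,8) = 16x4
Op 2 fold_right: fold axis v@6; visible region now rows[0,16) x cols[6,8) = 16x2
Op 3 cut(7, 0): punch at orig (7,6); cuts so far [(7, 6)]; region rows[0,16) x cols[6,8) = 16x2
Unfold 1 (reflect across v@6): 2 holes -> [(7, 5), (7, 6)]
Unfold 2 (reflect across v@4): 4 holes -> [(7, 1), (7, 2), (7, 5), (7, 6)]

Answer: 4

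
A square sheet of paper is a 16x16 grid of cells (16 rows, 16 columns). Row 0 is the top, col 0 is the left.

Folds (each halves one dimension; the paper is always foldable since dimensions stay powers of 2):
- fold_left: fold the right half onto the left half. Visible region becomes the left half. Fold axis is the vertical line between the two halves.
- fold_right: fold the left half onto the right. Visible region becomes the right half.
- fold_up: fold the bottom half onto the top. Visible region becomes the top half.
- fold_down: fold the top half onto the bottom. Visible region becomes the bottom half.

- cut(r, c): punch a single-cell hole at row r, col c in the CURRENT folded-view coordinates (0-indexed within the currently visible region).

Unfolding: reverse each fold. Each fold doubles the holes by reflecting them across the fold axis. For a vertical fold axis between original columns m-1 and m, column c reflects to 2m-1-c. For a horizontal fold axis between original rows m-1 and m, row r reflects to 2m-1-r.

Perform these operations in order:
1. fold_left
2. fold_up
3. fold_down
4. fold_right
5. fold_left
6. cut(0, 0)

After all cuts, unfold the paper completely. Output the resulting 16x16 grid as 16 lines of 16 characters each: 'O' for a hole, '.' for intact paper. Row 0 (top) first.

Answer: ................
................
................
O..OO..OO..OO..O
O..OO..OO..OO..O
................
................
................
................
................
................
O..OO..OO..OO..O
O..OO..OO..OO..O
................
................
................

Derivation:
Op 1 fold_left: fold axis v@8; visible region now rows[0,16) x cols[0,8) = 16x8
Op 2 fold_up: fold axis h@8; visible region now rows[0,8) x cols[0,8) = 8x8
Op 3 fold_down: fold axis h@4; visible region now rows[4,8) x cols[0,8) = 4x8
Op 4 fold_right: fold axis v@4; visible region now rows[4,8) x cols[4,8) = 4x4
Op 5 fold_left: fold axis v@6; visible region now rows[4,8) x cols[4,6) = 4x2
Op 6 cut(0, 0): punch at orig (4,4); cuts so far [(4, 4)]; region rows[4,8) x cols[4,6) = 4x2
Unfold 1 (reflect across v@6): 2 holes -> [(4, 4), (4, 7)]
Unfold 2 (reflect across v@4): 4 holes -> [(4, 0), (4, 3), (4, 4), (4, 7)]
Unfold 3 (reflect across h@4): 8 holes -> [(3, 0), (3, 3), (3, 4), (3, 7), (4, 0), (4, 3), (4, 4), (4, 7)]
Unfold 4 (reflect across h@8): 16 holes -> [(3, 0), (3, 3), (3, 4), (3, 7), (4, 0), (4, 3), (4, 4), (4, 7), (11, 0), (11, 3), (11, 4), (11, 7), (12, 0), (12, 3), (12, 4), (12, 7)]
Unfold 5 (reflect across v@8): 32 holes -> [(3, 0), (3, 3), (3, 4), (3, 7), (3, 8), (3, 11), (3, 12), (3, 15), (4, 0), (4, 3), (4, 4), (4, 7), (4, 8), (4, 11), (4, 12), (4, 15), (11, 0), (11, 3), (11, 4), (11, 7), (11, 8), (11, 11), (11, 12), (11, 15), (12, 0), (12, 3), (12, 4), (12, 7), (12, 8), (12, 11), (12, 12), (12, 15)]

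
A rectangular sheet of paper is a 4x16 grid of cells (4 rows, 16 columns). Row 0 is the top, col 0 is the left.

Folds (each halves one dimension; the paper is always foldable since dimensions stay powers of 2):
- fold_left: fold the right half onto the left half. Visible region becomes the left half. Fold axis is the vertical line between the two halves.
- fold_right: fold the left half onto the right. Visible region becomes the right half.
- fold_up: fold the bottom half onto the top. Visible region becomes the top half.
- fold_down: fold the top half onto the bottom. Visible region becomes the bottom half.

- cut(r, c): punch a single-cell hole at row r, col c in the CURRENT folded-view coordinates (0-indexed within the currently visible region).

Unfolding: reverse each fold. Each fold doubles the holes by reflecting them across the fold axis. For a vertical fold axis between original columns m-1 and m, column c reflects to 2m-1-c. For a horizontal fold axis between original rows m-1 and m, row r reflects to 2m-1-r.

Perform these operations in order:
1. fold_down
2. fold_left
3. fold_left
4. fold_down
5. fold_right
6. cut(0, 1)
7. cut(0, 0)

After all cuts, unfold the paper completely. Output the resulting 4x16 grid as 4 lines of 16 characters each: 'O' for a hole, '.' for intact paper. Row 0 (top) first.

Answer: OOOOOOOOOOOOOOOO
OOOOOOOOOOOOOOOO
OOOOOOOOOOOOOOOO
OOOOOOOOOOOOOOOO

Derivation:
Op 1 fold_down: fold axis h@2; visible region now rows[2,4) x cols[0,16) = 2x16
Op 2 fold_left: fold axis v@8; visible region now rows[2,4) x cols[0,8) = 2x8
Op 3 fold_left: fold axis v@4; visible region now rows[2,4) x cols[0,4) = 2x4
Op 4 fold_down: fold axis h@3; visible region now rows[3,4) x cols[0,4) = 1x4
Op 5 fold_right: fold axis v@2; visible region now rows[3,4) x cols[2,4) = 1x2
Op 6 cut(0, 1): punch at orig (3,3); cuts so far [(3, 3)]; region rows[3,4) x cols[2,4) = 1x2
Op 7 cut(0, 0): punch at orig (3,2); cuts so far [(3, 2), (3, 3)]; region rows[3,4) x cols[2,4) = 1x2
Unfold 1 (reflect across v@2): 4 holes -> [(3, 0), (3, 1), (3, 2), (3, 3)]
Unfold 2 (reflect across h@3): 8 holes -> [(2, 0), (2, 1), (2, 2), (2, 3), (3, 0), (3, 1), (3, 2), (3, 3)]
Unfold 3 (reflect across v@4): 16 holes -> [(2, 0), (2, 1), (2, 2), (2, 3), (2, 4), (2, 5), (2, 6), (2, 7), (3, 0), (3, 1), (3, 2), (3, 3), (3, 4), (3, 5), (3, 6), (3, 7)]
Unfold 4 (reflect across v@8): 32 holes -> [(2, 0), (2, 1), (2, 2), (2, 3), (2, 4), (2, 5), (2, 6), (2, 7), (2, 8), (2, 9), (2, 10), (2, 11), (2, 12), (2, 13), (2, 14), (2, 15), (3, 0), (3, 1), (3, 2), (3, 3), (3, 4), (3, 5), (3, 6), (3, 7), (3, 8), (3, 9), (3, 10), (3, 11), (3, 12), (3, 13), (3, 14), (3, 15)]
Unfold 5 (reflect across h@2): 64 holes -> [(0, 0), (0, 1), (0, 2), (0, 3), (0, 4), (0, 5), (0, 6), (0, 7), (0, 8), (0, 9), (0, 10), (0, 11), (0, 12), (0, 13), (0, 14), (0, 15), (1, 0), (1, 1), (1, 2), (1, 3), (1, 4), (1, 5), (1, 6), (1, 7), (1, 8), (1, 9), (1, 10), (1, 11), (1, 12), (1, 13), (1, 14), (1, 15), (2, 0), (2, 1), (2, 2), (2, 3), (2, 4), (2, 5), (2, 6), (2, 7), (2, 8), (2, 9), (2, 10), (2, 11), (2, 12), (2, 13), (2, 14), (2, 15), (3, 0), (3, 1), (3, 2), (3, 3), (3, 4), (3, 5), (3, 6), (3, 7), (3, 8), (3, 9), (3, 10), (3, 11), (3, 12), (3, 13), (3, 14), (3, 15)]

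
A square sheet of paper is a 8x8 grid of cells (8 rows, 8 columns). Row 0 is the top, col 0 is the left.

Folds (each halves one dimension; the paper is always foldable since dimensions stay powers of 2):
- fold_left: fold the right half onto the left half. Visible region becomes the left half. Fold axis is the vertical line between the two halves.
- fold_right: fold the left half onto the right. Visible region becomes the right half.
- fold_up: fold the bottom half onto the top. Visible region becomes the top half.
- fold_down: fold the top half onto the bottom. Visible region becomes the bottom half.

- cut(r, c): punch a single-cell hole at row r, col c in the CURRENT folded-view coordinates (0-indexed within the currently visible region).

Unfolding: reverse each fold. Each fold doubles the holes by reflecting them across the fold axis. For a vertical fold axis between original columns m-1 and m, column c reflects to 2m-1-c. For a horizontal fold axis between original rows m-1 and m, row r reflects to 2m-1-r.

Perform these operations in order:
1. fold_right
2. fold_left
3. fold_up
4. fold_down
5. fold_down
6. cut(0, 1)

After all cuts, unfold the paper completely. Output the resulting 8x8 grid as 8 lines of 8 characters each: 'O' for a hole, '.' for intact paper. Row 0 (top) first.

Answer: .OO..OO.
.OO..OO.
.OO..OO.
.OO..OO.
.OO..OO.
.OO..OO.
.OO..OO.
.OO..OO.

Derivation:
Op 1 fold_right: fold axis v@4; visible region now rows[0,8) x cols[4,8) = 8x4
Op 2 fold_left: fold axis v@6; visible region now rows[0,8) x cols[4,6) = 8x2
Op 3 fold_up: fold axis h@4; visible region now rows[0,4) x cols[4,6) = 4x2
Op 4 fold_down: fold axis h@2; visible region now rows[2,4) x cols[4,6) = 2x2
Op 5 fold_down: fold axis h@3; visible region now rows[3,4) x cols[4,6) = 1x2
Op 6 cut(0, 1): punch at orig (3,5); cuts so far [(3, 5)]; region rows[3,4) x cols[4,6) = 1x2
Unfold 1 (reflect across h@3): 2 holes -> [(2, 5), (3, 5)]
Unfold 2 (reflect across h@2): 4 holes -> [(0, 5), (1, 5), (2, 5), (3, 5)]
Unfold 3 (reflect across h@4): 8 holes -> [(0, 5), (1, 5), (2, 5), (3, 5), (4, 5), (5, 5), (6, 5), (7, 5)]
Unfold 4 (reflect across v@6): 16 holes -> [(0, 5), (0, 6), (1, 5), (1, 6), (2, 5), (2, 6), (3, 5), (3, 6), (4, 5), (4, 6), (5, 5), (5, 6), (6, 5), (6, 6), (7, 5), (7, 6)]
Unfold 5 (reflect across v@4): 32 holes -> [(0, 1), (0, 2), (0, 5), (0, 6), (1, 1), (1, 2), (1, 5), (1, 6), (2, 1), (2, 2), (2, 5), (2, 6), (3, 1), (3, 2), (3, 5), (3, 6), (4, 1), (4, 2), (4, 5), (4, 6), (5, 1), (5, 2), (5, 5), (5, 6), (6, 1), (6, 2), (6, 5), (6, 6), (7, 1), (7, 2), (7, 5), (7, 6)]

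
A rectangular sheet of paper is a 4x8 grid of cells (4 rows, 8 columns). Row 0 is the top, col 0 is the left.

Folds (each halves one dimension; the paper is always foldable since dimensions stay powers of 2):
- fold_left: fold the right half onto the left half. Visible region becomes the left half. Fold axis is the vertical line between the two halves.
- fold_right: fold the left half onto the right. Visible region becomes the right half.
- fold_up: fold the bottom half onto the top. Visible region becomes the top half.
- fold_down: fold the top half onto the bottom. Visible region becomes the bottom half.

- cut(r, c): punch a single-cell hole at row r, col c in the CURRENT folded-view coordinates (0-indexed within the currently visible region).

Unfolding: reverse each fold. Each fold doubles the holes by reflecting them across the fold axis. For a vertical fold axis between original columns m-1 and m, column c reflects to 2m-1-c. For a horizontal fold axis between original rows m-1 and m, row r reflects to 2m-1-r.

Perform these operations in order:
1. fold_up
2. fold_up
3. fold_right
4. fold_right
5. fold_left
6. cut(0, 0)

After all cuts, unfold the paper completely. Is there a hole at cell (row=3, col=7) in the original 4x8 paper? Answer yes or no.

Answer: yes

Derivation:
Op 1 fold_up: fold axis h@2; visible region now rows[0,2) x cols[0,8) = 2x8
Op 2 fold_up: fold axis h@1; visible region now rows[0,1) x cols[0,8) = 1x8
Op 3 fold_right: fold axis v@4; visible region now rows[0,1) x cols[4,8) = 1x4
Op 4 fold_right: fold axis v@6; visible region now rows[0,1) x cols[6,8) = 1x2
Op 5 fold_left: fold axis v@7; visible region now rows[0,1) x cols[6,7) = 1x1
Op 6 cut(0, 0): punch at orig (0,6); cuts so far [(0, 6)]; region rows[0,1) x cols[6,7) = 1x1
Unfold 1 (reflect across v@7): 2 holes -> [(0, 6), (0, 7)]
Unfold 2 (reflect across v@6): 4 holes -> [(0, 4), (0, 5), (0, 6), (0, 7)]
Unfold 3 (reflect across v@4): 8 holes -> [(0, 0), (0, 1), (0, 2), (0, 3), (0, 4), (0, 5), (0, 6), (0, 7)]
Unfold 4 (reflect across h@1): 16 holes -> [(0, 0), (0, 1), (0, 2), (0, 3), (0, 4), (0, 5), (0, 6), (0, 7), (1, 0), (1, 1), (1, 2), (1, 3), (1, 4), (1, 5), (1, 6), (1, 7)]
Unfold 5 (reflect across h@2): 32 holes -> [(0, 0), (0, 1), (0, 2), (0, 3), (0, 4), (0, 5), (0, 6), (0, 7), (1, 0), (1, 1), (1, 2), (1, 3), (1, 4), (1, 5), (1, 6), (1, 7), (2, 0), (2, 1), (2, 2), (2, 3), (2, 4), (2, 5), (2, 6), (2, 7), (3, 0), (3, 1), (3, 2), (3, 3), (3, 4), (3, 5), (3, 6), (3, 7)]
Holes: [(0, 0), (0, 1), (0, 2), (0, 3), (0, 4), (0, 5), (0, 6), (0, 7), (1, 0), (1, 1), (1, 2), (1, 3), (1, 4), (1, 5), (1, 6), (1, 7), (2, 0), (2, 1), (2, 2), (2, 3), (2, 4), (2, 5), (2, 6), (2, 7), (3, 0), (3, 1), (3, 2), (3, 3), (3, 4), (3, 5), (3, 6), (3, 7)]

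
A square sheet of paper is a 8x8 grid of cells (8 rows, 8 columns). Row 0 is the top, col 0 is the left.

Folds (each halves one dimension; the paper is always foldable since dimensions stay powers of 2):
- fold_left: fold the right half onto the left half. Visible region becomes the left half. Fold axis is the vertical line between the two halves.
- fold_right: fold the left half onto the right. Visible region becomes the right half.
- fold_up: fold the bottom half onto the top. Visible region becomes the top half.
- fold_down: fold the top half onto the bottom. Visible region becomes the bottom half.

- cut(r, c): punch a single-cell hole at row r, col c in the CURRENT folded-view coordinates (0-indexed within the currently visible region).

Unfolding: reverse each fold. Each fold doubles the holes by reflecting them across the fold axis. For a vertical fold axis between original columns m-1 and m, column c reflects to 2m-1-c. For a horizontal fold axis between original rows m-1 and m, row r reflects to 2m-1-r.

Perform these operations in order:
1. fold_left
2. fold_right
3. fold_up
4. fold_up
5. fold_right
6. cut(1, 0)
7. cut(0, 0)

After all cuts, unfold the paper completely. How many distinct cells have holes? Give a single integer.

Op 1 fold_left: fold axis v@4; visible region now rows[0,8) x cols[0,4) = 8x4
Op 2 fold_right: fold axis v@2; visible region now rows[0,8) x cols[2,4) = 8x2
Op 3 fold_up: fold axis h@4; visible region now rows[0,4) x cols[2,4) = 4x2
Op 4 fold_up: fold axis h@2; visible region now rows[0,2) x cols[2,4) = 2x2
Op 5 fold_right: fold axis v@3; visible region now rows[0,2) x cols[3,4) = 2x1
Op 6 cut(1, 0): punch at orig (1,3); cuts so far [(1, 3)]; region rows[0,2) x cols[3,4) = 2x1
Op 7 cut(0, 0): punch at orig (0,3); cuts so far [(0, 3), (1, 3)]; region rows[0,2) x cols[3,4) = 2x1
Unfold 1 (reflect across v@3): 4 holes -> [(0, 2), (0, 3), (1, 2), (1, 3)]
Unfold 2 (reflect across h@2): 8 holes -> [(0, 2), (0, 3), (1, 2), (1, 3), (2, 2), (2, 3), (3, 2), (3, 3)]
Unfold 3 (reflect across h@4): 16 holes -> [(0, 2), (0, 3), (1, 2), (1, 3), (2, 2), (2, 3), (3, 2), (3, 3), (4, 2), (4, 3), (5, 2), (5, 3), (6, 2), (6, 3), (7, 2), (7, 3)]
Unfold 4 (reflect across v@2): 32 holes -> [(0, 0), (0, 1), (0, 2), (0, 3), (1, 0), (1, 1), (1, 2), (1, 3), (2, 0), (2, 1), (2, 2), (2, 3), (3, 0), (3, 1), (3, 2), (3, 3), (4, 0), (4, 1), (4, 2), (4, 3), (5, 0), (5, 1), (5, 2), (5, 3), (6, 0), (6, 1), (6, 2), (6, 3), (7, 0), (7, 1), (7, 2), (7, 3)]
Unfold 5 (reflect across v@4): 64 holes -> [(0, 0), (0, 1), (0, 2), (0, 3), (0, 4), (0, 5), (0, 6), (0, 7), (1, 0), (1, 1), (1, 2), (1, 3), (1, 4), (1, 5), (1, 6), (1, 7), (2, 0), (2, 1), (2, 2), (2, 3), (2, 4), (2, 5), (2, 6), (2, 7), (3, 0), (3, 1), (3, 2), (3, 3), (3, 4), (3, 5), (3, 6), (3, 7), (4, 0), (4, 1), (4, 2), (4, 3), (4, 4), (4, 5), (4, 6), (4, 7), (5, 0), (5, 1), (5, 2), (5, 3), (5, 4), (5, 5), (5, 6), (5, 7), (6, 0), (6, 1), (6, 2), (6, 3), (6, 4), (6, 5), (6, 6), (6, 7), (7, 0), (7, 1), (7, 2), (7, 3), (7, 4), (7, 5), (7, 6), (7, 7)]

Answer: 64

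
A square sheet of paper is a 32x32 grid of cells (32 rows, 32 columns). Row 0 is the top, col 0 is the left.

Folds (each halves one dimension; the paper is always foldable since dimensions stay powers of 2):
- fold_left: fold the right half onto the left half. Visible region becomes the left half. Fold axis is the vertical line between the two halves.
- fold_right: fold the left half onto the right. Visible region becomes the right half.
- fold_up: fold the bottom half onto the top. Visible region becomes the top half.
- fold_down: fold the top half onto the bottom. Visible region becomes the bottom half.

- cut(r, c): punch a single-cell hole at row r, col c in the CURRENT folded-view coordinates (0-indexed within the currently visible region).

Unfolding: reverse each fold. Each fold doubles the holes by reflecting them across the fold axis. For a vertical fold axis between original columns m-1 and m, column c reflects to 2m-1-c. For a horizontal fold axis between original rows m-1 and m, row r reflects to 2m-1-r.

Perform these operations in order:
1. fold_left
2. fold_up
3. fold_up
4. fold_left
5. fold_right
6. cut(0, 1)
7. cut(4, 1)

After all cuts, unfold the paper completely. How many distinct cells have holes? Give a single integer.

Op 1 fold_left: fold axis v@16; visible region now rows[0,32) x cols[0,16) = 32x16
Op 2 fold_up: fold axis h@16; visible region now rows[0,16) x cols[0,16) = 16x16
Op 3 fold_up: fold axis h@8; visible region now rows[0,8) x cols[0,16) = 8x16
Op 4 fold_left: fold axis v@8; visible region now rows[0,8) x cols[0,8) = 8x8
Op 5 fold_right: fold axis v@4; visible region now rows[0,8) x cols[4,8) = 8x4
Op 6 cut(0, 1): punch at orig (0,5); cuts so far [(0, 5)]; region rows[0,8) x cols[4,8) = 8x4
Op 7 cut(4, 1): punch at orig (4,5); cuts so far [(0, 5), (4, 5)]; region rows[0,8) x cols[4,8) = 8x4
Unfold 1 (reflect across v@4): 4 holes -> [(0, 2), (0, 5), (4, 2), (4, 5)]
Unfold 2 (reflect across v@8): 8 holes -> [(0, 2), (0, 5), (0, 10), (0, 13), (4, 2), (4, 5), (4, 10), (4, 13)]
Unfold 3 (reflect across h@8): 16 holes -> [(0, 2), (0, 5), (0, 10), (0, 13), (4, 2), (4, 5), (4, 10), (4, 13), (11, 2), (11, 5), (11, 10), (11, 13), (15, 2), (15, 5), (15, 10), (15, 13)]
Unfold 4 (reflect across h@16): 32 holes -> [(0, 2), (0, 5), (0, 10), (0, 13), (4, 2), (4, 5), (4, 10), (4, 13), (11, 2), (11, 5), (11, 10), (11, 13), (15, 2), (15, 5), (15, 10), (15, 13), (16, 2), (16, 5), (16, 10), (16, 13), (20, 2), (20, 5), (20, 10), (20, 13), (27, 2), (27, 5), (27, 10), (27, 13), (31, 2), (31, 5), (31, 10), (31, 13)]
Unfold 5 (reflect across v@16): 64 holes -> [(0, 2), (0, 5), (0, 10), (0, 13), (0, 18), (0, 21), (0, 26), (0, 29), (4, 2), (4, 5), (4, 10), (4, 13), (4, 18), (4, 21), (4, 26), (4, 29), (11, 2), (11, 5), (11, 10), (11, 13), (11, 18), (11, 21), (11, 26), (11, 29), (15, 2), (15, 5), (15, 10), (15, 13), (15, 18), (15, 21), (15, 26), (15, 29), (16, 2), (16, 5), (16, 10), (16, 13), (16, 18), (16, 21), (16, 26), (16, 29), (20, 2), (20, 5), (20, 10), (20, 13), (20, 18), (20, 21), (20, 26), (20, 29), (27, 2), (27, 5), (27, 10), (27, 13), (27, 18), (27, 21), (27, 26), (27, 29), (31, 2), (31, 5), (31, 10), (31, 13), (31, 18), (31, 21), (31, 26), (31, 29)]

Answer: 64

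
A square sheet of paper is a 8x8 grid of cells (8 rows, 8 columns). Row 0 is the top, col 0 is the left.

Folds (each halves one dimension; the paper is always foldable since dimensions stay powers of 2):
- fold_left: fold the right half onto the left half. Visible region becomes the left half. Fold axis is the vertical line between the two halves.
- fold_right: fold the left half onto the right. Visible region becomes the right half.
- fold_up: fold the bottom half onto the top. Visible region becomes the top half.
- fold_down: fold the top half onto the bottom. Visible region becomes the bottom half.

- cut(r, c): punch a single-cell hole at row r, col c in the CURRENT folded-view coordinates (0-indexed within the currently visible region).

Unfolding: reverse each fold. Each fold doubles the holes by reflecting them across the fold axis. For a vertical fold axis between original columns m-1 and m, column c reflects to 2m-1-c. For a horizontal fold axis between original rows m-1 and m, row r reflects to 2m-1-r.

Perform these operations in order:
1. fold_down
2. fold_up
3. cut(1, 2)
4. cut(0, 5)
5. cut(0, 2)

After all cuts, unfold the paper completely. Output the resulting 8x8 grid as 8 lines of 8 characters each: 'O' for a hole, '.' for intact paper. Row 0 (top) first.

Answer: ..O..O..
..O.....
..O.....
..O..O..
..O..O..
..O.....
..O.....
..O..O..

Derivation:
Op 1 fold_down: fold axis h@4; visible region now rows[4,8) x cols[0,8) = 4x8
Op 2 fold_up: fold axis h@6; visible region now rows[4,6) x cols[0,8) = 2x8
Op 3 cut(1, 2): punch at orig (5,2); cuts so far [(5, 2)]; region rows[4,6) x cols[0,8) = 2x8
Op 4 cut(0, 5): punch at orig (4,5); cuts so far [(4, 5), (5, 2)]; region rows[4,6) x cols[0,8) = 2x8
Op 5 cut(0, 2): punch at orig (4,2); cuts so far [(4, 2), (4, 5), (5, 2)]; region rows[4,6) x cols[0,8) = 2x8
Unfold 1 (reflect across h@6): 6 holes -> [(4, 2), (4, 5), (5, 2), (6, 2), (7, 2), (7, 5)]
Unfold 2 (reflect across h@4): 12 holes -> [(0, 2), (0, 5), (1, 2), (2, 2), (3, 2), (3, 5), (4, 2), (4, 5), (5, 2), (6, 2), (7, 2), (7, 5)]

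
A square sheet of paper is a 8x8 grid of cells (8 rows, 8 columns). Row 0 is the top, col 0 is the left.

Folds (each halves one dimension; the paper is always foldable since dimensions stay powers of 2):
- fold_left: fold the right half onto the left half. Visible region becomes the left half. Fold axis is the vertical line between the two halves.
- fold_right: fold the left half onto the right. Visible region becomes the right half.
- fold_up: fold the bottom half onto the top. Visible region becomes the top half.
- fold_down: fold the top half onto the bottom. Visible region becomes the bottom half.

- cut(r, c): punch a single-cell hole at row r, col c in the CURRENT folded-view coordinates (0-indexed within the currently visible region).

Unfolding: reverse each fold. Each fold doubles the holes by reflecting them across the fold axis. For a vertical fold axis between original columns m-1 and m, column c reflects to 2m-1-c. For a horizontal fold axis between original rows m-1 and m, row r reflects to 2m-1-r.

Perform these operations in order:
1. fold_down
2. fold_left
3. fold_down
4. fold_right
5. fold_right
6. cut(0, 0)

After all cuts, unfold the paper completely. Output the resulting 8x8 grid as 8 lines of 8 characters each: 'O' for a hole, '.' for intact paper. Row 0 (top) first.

Answer: ........
OOOOOOOO
OOOOOOOO
........
........
OOOOOOOO
OOOOOOOO
........

Derivation:
Op 1 fold_down: fold axis h@4; visible region now rows[4,8) x cols[0,8) = 4x8
Op 2 fold_left: fold axis v@4; visible region now rows[4,8) x cols[0,4) = 4x4
Op 3 fold_down: fold axis h@6; visible region now rows[6,8) x cols[0,4) = 2x4
Op 4 fold_right: fold axis v@2; visible region now rows[6,8) x cols[2,4) = 2x2
Op 5 fold_right: fold axis v@3; visible region now rows[6,8) x cols[3,4) = 2x1
Op 6 cut(0, 0): punch at orig (6,3); cuts so far [(6, 3)]; region rows[6,8) x cols[3,4) = 2x1
Unfold 1 (reflect across v@3): 2 holes -> [(6, 2), (6, 3)]
Unfold 2 (reflect across v@2): 4 holes -> [(6, 0), (6, 1), (6, 2), (6, 3)]
Unfold 3 (reflect across h@6): 8 holes -> [(5, 0), (5, 1), (5, 2), (5, 3), (6, 0), (6, 1), (6, 2), (6, 3)]
Unfold 4 (reflect across v@4): 16 holes -> [(5, 0), (5, 1), (5, 2), (5, 3), (5, 4), (5, 5), (5, 6), (5, 7), (6, 0), (6, 1), (6, 2), (6, 3), (6, 4), (6, 5), (6, 6), (6, 7)]
Unfold 5 (reflect across h@4): 32 holes -> [(1, 0), (1, 1), (1, 2), (1, 3), (1, 4), (1, 5), (1, 6), (1, 7), (2, 0), (2, 1), (2, 2), (2, 3), (2, 4), (2, 5), (2, 6), (2, 7), (5, 0), (5, 1), (5, 2), (5, 3), (5, 4), (5, 5), (5, 6), (5, 7), (6, 0), (6, 1), (6, 2), (6, 3), (6, 4), (6, 5), (6, 6), (6, 7)]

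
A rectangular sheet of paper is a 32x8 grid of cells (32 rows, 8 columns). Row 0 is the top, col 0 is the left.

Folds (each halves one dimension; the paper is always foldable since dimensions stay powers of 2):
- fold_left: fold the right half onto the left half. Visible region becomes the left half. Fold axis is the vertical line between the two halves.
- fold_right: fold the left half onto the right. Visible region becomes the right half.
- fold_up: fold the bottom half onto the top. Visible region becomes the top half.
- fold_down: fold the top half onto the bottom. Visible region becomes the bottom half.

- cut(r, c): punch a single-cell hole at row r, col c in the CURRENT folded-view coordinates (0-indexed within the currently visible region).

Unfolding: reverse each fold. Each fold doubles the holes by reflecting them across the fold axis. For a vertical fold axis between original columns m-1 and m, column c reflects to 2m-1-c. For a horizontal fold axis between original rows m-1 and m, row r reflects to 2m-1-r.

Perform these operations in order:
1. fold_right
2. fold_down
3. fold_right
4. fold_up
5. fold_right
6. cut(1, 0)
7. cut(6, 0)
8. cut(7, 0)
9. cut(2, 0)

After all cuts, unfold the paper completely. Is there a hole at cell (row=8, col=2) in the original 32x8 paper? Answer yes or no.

Answer: yes

Derivation:
Op 1 fold_right: fold axis v@4; visible region now rows[0,32) x cols[4,8) = 32x4
Op 2 fold_down: fold axis h@16; visible region now rows[16,32) x cols[4,8) = 16x4
Op 3 fold_right: fold axis v@6; visible region now rows[16,32) x cols[6,8) = 16x2
Op 4 fold_up: fold axis h@24; visible region now rows[16,24) x cols[6,8) = 8x2
Op 5 fold_right: fold axis v@7; visible region now rows[16,24) x cols[7,8) = 8x1
Op 6 cut(1, 0): punch at orig (17,7); cuts so far [(17, 7)]; region rows[16,24) x cols[7,8) = 8x1
Op 7 cut(6, 0): punch at orig (22,7); cuts so far [(17, 7), (22, 7)]; region rows[16,24) x cols[7,8) = 8x1
Op 8 cut(7, 0): punch at orig (23,7); cuts so far [(17, 7), (22, 7), (23, 7)]; region rows[16,24) x cols[7,8) = 8x1
Op 9 cut(2, 0): punch at orig (18,7); cuts so far [(17, 7), (18, 7), (22, 7), (23, 7)]; region rows[16,24) x cols[7,8) = 8x1
Unfold 1 (reflect across v@7): 8 holes -> [(17, 6), (17, 7), (18, 6), (18, 7), (22, 6), (22, 7), (23, 6), (23, 7)]
Unfold 2 (reflect across h@24): 16 holes -> [(17, 6), (17, 7), (18, 6), (18, 7), (22, 6), (22, 7), (23, 6), (23, 7), (24, 6), (24, 7), (25, 6), (25, 7), (29, 6), (29, 7), (30, 6), (30, 7)]
Unfold 3 (reflect across v@6): 32 holes -> [(17, 4), (17, 5), (17, 6), (17, 7), (18, 4), (18, 5), (18, 6), (18, 7), (22, 4), (22, 5), (22, 6), (22, 7), (23, 4), (23, 5), (23, 6), (23, 7), (24, 4), (24, 5), (24, 6), (24, 7), (25, 4), (25, 5), (25, 6), (25, 7), (29, 4), (29, 5), (29, 6), (29, 7), (30, 4), (30, 5), (30, 6), (30, 7)]
Unfold 4 (reflect across h@16): 64 holes -> [(1, 4), (1, 5), (1, 6), (1, 7), (2, 4), (2, 5), (2, 6), (2, 7), (6, 4), (6, 5), (6, 6), (6, 7), (7, 4), (7, 5), (7, 6), (7, 7), (8, 4), (8, 5), (8, 6), (8, 7), (9, 4), (9, 5), (9, 6), (9, 7), (13, 4), (13, 5), (13, 6), (13, 7), (14, 4), (14, 5), (14, 6), (14, 7), (17, 4), (17, 5), (17, 6), (17, 7), (18, 4), (18, 5), (18, 6), (18, 7), (22, 4), (22, 5), (22, 6), (22, 7), (23, 4), (23, 5), (23, 6), (23, 7), (24, 4), (24, 5), (24, 6), (24, 7), (25, 4), (25, 5), (25, 6), (25, 7), (29, 4), (29, 5), (29, 6), (29, 7), (30, 4), (30, 5), (30, 6), (30, 7)]
Unfold 5 (reflect across v@4): 128 holes -> [(1, 0), (1, 1), (1, 2), (1, 3), (1, 4), (1, 5), (1, 6), (1, 7), (2, 0), (2, 1), (2, 2), (2, 3), (2, 4), (2, 5), (2, 6), (2, 7), (6, 0), (6, 1), (6, 2), (6, 3), (6, 4), (6, 5), (6, 6), (6, 7), (7, 0), (7, 1), (7, 2), (7, 3), (7, 4), (7, 5), (7, 6), (7, 7), (8, 0), (8, 1), (8, 2), (8, 3), (8, 4), (8, 5), (8, 6), (8, 7), (9, 0), (9, 1), (9, 2), (9, 3), (9, 4), (9, 5), (9, 6), (9, 7), (13, 0), (13, 1), (13, 2), (13, 3), (13, 4), (13, 5), (13, 6), (13, 7), (14, 0), (14, 1), (14, 2), (14, 3), (14, 4), (14, 5), (14, 6), (14, 7), (17, 0), (17, 1), (17, 2), (17, 3), (17, 4), (17, 5), (17, 6), (17, 7), (18, 0), (18, 1), (18, 2), (18, 3), (18, 4), (18, 5), (18, 6), (18, 7), (22, 0), (22, 1), (22, 2), (22, 3), (22, 4), (22, 5), (22, 6), (22, 7), (23, 0), (23, 1), (23, 2), (23, 3), (23, 4), (23, 5), (23, 6), (23, 7), (24, 0), (24, 1), (24, 2), (24, 3), (24, 4), (24, 5), (24, 6), (24, 7), (25, 0), (25, 1), (25, 2), (25, 3), (25, 4), (25, 5), (25, 6), (25, 7), (29, 0), (29, 1), (29, 2), (29, 3), (29, 4), (29, 5), (29, 6), (29, 7), (30, 0), (30, 1), (30, 2), (30, 3), (30, 4), (30, 5), (30, 6), (30, 7)]
Holes: [(1, 0), (1, 1), (1, 2), (1, 3), (1, 4), (1, 5), (1, 6), (1, 7), (2, 0), (2, 1), (2, 2), (2, 3), (2, 4), (2, 5), (2, 6), (2, 7), (6, 0), (6, 1), (6, 2), (6, 3), (6, 4), (6, 5), (6, 6), (6, 7), (7, 0), (7, 1), (7, 2), (7, 3), (7, 4), (7, 5), (7, 6), (7, 7), (8, 0), (8, 1), (8, 2), (8, 3), (8, 4), (8, 5), (8, 6), (8, 7), (9, 0), (9, 1), (9, 2), (9, 3), (9, 4), (9, 5), (9, 6), (9, 7), (13, 0), (13, 1), (13, 2), (13, 3), (13, 4), (13, 5), (13, 6), (13, 7), (14, 0), (14, 1), (14, 2), (14, 3), (14, 4), (14, 5), (14, 6), (14, 7), (17, 0), (17, 1), (17, 2), (17, 3), (17, 4), (17, 5), (17, 6), (17, 7), (18, 0), (18, 1), (18, 2), (18, 3), (18, 4), (18, 5), (18, 6), (18, 7), (22, 0), (22, 1), (22, 2), (22, 3), (22, 4), (22, 5), (22, 6), (22, 7), (23, 0), (23, 1), (23, 2), (23, 3), (23, 4), (23, 5), (23, 6), (23, 7), (24, 0), (24, 1), (24, 2), (24, 3), (24, 4), (24, 5), (24, 6), (24, 7), (25, 0), (25, 1), (25, 2), (25, 3), (25, 4), (25, 5), (25, 6), (25, 7), (29, 0), (29, 1), (29, 2), (29, 3), (29, 4), (29, 5), (29, 6), (29, 7), (30, 0), (30, 1), (30, 2), (30, 3), (30, 4), (30, 5), (30, 6), (30, 7)]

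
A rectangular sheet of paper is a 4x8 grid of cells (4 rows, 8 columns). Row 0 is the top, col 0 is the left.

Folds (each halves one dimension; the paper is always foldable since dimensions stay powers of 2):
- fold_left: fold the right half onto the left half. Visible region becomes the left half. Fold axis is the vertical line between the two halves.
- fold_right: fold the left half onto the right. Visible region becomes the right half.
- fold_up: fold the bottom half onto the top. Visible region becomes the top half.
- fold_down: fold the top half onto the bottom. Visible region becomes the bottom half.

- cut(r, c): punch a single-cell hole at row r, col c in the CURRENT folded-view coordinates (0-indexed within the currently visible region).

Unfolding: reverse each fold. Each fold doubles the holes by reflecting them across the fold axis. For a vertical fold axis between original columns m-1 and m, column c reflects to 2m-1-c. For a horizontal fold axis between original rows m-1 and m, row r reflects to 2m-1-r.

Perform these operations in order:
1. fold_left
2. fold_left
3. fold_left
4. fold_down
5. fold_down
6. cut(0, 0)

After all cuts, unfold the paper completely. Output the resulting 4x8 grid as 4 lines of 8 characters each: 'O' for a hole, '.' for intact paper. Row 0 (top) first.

Op 1 fold_left: fold axis v@4; visible region now rows[0,4) x cols[0,4) = 4x4
Op 2 fold_left: fold axis v@2; visible region now rows[0,4) x cols[0,2) = 4x2
Op 3 fold_left: fold axis v@1; visible region now rows[0,4) x cols[0,1) = 4x1
Op 4 fold_down: fold axis h@2; visible region now rows[2,4) x cols[0,1) = 2x1
Op 5 fold_down: fold axis h@3; visible region now rows[3,4) x cols[0,1) = 1x1
Op 6 cut(0, 0): punch at orig (3,0); cuts so far [(3, 0)]; region rows[3,4) x cols[0,1) = 1x1
Unfold 1 (reflect across h@3): 2 holes -> [(2, 0), (3, 0)]
Unfold 2 (reflect across h@2): 4 holes -> [(0, 0), (1, 0), (2, 0), (3, 0)]
Unfold 3 (reflect across v@1): 8 holes -> [(0, 0), (0, 1), (1, 0), (1, 1), (2, 0), (2, 1), (3, 0), (3, 1)]
Unfold 4 (reflect across v@2): 16 holes -> [(0, 0), (0, 1), (0, 2), (0, 3), (1, 0), (1, 1), (1, 2), (1, 3), (2, 0), (2, 1), (2, 2), (2, 3), (3, 0), (3, 1), (3, 2), (3, 3)]
Unfold 5 (reflect across v@4): 32 holes -> [(0, 0), (0, 1), (0, 2), (0, 3), (0, 4), (0, 5), (0, 6), (0, 7), (1, 0), (1, 1), (1, 2), (1, 3), (1, 4), (1, 5), (1, 6), (1, 7), (2, 0), (2, 1), (2, 2), (2, 3), (2, 4), (2, 5), (2, 6), (2, 7), (3, 0), (3, 1), (3, 2), (3, 3), (3, 4), (3, 5), (3, 6), (3, 7)]

Answer: OOOOOOOO
OOOOOOOO
OOOOOOOO
OOOOOOOO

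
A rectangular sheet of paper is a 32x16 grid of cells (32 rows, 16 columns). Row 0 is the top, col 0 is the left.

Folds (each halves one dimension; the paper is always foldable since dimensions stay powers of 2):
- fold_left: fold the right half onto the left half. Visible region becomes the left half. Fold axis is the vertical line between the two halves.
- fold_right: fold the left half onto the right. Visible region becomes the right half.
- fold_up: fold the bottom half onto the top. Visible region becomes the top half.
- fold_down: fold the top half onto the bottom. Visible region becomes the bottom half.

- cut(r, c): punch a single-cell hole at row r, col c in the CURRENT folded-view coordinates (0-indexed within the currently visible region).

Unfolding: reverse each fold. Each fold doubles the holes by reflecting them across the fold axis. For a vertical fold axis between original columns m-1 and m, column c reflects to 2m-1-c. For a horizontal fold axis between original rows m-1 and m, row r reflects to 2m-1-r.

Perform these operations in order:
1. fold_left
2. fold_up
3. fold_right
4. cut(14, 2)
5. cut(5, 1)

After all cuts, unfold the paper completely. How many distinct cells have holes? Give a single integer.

Op 1 fold_left: fold axis v@8; visible region now rows[0,32) x cols[0,8) = 32x8
Op 2 fold_up: fold axis h@16; visible region now rows[0,16) x cols[0,8) = 16x8
Op 3 fold_right: fold axis v@4; visible region now rows[0,16) x cols[4,8) = 16x4
Op 4 cut(14, 2): punch at orig (14,6); cuts so far [(14, 6)]; region rows[0,16) x cols[4,8) = 16x4
Op 5 cut(5, 1): punch at orig (5,5); cuts so far [(5, 5), (14, 6)]; region rows[0,16) x cols[4,8) = 16x4
Unfold 1 (reflect across v@4): 4 holes -> [(5, 2), (5, 5), (14, 1), (14, 6)]
Unfold 2 (reflect across h@16): 8 holes -> [(5, 2), (5, 5), (14, 1), (14, 6), (17, 1), (17, 6), (26, 2), (26, 5)]
Unfold 3 (reflect across v@8): 16 holes -> [(5, 2), (5, 5), (5, 10), (5, 13), (14, 1), (14, 6), (14, 9), (14, 14), (17, 1), (17, 6), (17, 9), (17, 14), (26, 2), (26, 5), (26, 10), (26, 13)]

Answer: 16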